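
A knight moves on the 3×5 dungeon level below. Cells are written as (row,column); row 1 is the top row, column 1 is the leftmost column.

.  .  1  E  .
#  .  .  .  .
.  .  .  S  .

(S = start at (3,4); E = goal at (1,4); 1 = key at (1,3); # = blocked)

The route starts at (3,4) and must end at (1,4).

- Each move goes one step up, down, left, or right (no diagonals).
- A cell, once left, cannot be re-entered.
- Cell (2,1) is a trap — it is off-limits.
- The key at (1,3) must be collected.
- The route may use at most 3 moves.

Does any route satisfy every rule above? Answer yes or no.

no

Even ignoring the no-revisit rule, getting from (3,4) to (1,4) via (1,3) needs at least 3 + 1 = 4 moves (Manhattan distance per leg), which exceeds the 3-move limit.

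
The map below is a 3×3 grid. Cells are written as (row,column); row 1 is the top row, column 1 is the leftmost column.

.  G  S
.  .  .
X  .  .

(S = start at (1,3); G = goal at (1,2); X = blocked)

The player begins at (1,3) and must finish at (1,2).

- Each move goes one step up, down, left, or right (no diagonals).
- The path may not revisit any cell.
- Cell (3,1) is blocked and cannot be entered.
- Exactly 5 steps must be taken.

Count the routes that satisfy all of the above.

2

Need simple routes of exactly 5 moves from (1,3) to (1,2) (Manhattan distance 1, so 2 moves are spent on a detour and 2 undoing it).
Enumerating: (1,3) (2,3) (3,3) (3,2) (2,2) (1,2) | (1,3) (2,3) (2,2) (2,1) (1,1) (1,2).
That gives 2 routes.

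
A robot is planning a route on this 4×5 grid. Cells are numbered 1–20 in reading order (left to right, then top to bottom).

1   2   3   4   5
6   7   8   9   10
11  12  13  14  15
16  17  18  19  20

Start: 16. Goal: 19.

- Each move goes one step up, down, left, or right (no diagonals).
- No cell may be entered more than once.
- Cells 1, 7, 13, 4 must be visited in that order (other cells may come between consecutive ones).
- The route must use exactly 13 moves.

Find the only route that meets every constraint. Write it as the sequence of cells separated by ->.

16 -> 11 -> 6 -> 1 -> 2 -> 7 -> 12 -> 13 -> 8 -> 3 -> 4 -> 9 -> 14 -> 19

The waypoints must appear in the order 1, 7, 13, 4, with no cell reused.
Route from 16: 3× up (reaching 1), right to 2, 2× down (reaching 12), right to 13, 2× up (reaching 3), right to 4, 3× down (reaching 19) — 13 moves in all.
Check: order respected (1 at step 3, 7 at step 5, 13 at step 7, 4 at step 10); 13 moves as required.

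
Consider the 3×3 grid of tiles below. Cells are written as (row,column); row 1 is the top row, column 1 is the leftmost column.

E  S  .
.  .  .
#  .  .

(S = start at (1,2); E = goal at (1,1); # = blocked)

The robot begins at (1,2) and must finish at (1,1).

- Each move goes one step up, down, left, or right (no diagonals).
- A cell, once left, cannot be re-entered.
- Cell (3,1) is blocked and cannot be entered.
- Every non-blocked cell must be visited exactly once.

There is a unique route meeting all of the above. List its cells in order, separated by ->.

Need to visit all 8 open cells exactly once, starting at (1,2) and ending at (1,1).
Route from (1,2): right 1 to (1,3), down 2 to (3,3), left 1 to (3,2), up 1 to (2,2), left 1 to (2,1), up 1 to (1,1) — 7 moves in all.
Check: all 8 open cells covered.

(1,2) -> (1,3) -> (2,3) -> (3,3) -> (3,2) -> (2,2) -> (2,1) -> (1,1)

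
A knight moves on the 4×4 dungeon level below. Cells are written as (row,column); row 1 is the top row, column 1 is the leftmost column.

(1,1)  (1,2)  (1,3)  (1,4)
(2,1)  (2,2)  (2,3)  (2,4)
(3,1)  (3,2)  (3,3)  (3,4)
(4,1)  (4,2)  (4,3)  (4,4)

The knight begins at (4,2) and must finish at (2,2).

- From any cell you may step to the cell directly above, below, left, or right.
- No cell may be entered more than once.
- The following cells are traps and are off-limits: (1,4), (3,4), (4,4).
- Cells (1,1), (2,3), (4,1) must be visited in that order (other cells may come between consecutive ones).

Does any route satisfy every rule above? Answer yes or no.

no

Ignoring the required order, 3 revisit-free routes from (4,2) to (2,2) pass through all of (1,1), (2,3), and (4,1); the waypoint orders that occur are (4,1) → (1,1) → (2,3) (2); (4,1) → (2,3) → (1,1) (1) — never (1,1) → (2,3) → (4,1).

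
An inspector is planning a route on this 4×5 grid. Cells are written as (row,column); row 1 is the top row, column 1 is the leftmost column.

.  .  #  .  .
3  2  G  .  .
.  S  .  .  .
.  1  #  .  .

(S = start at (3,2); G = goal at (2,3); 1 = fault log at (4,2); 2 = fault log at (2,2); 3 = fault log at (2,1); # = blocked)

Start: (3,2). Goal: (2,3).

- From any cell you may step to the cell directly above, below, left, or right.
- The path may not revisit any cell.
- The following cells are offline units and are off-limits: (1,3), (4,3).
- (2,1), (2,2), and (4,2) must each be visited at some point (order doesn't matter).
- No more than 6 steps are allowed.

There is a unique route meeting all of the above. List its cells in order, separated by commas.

The 6-move cap with required stops at (2,1), (2,2), (4,2) leaves no slack for detours.
Route from (3,2): down to (4,2), left to (4,1), 2× up (reaching (2,1)), 2× right (reaching (2,3)) — 6 moves in all.
Check: all required cells visited; 6 ≤ 6 moves.

(3,2), (4,2), (4,1), (3,1), (2,1), (2,2), (2,3)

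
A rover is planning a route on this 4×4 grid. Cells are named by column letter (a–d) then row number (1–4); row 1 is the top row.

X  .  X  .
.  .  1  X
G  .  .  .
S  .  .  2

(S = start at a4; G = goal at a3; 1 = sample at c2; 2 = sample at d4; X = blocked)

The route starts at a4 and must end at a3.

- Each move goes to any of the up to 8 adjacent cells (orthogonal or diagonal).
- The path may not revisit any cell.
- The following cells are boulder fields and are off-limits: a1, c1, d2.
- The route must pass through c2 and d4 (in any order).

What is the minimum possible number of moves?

Any route passes through c2 and d4 in some order between a4 and a3. Summing Chebyshev distances along each leg and taking the cheapest ordering (a4 → c2 → d4 → a3) gives a lower bound of 2 + 2 + 3 = 7 moves.
A route of 7 moves achieves this: a4 → b3 → c2 → c3 → d4 → c4 → b4 → a3.
Since 7 matches the lower bound, it is optimal.

7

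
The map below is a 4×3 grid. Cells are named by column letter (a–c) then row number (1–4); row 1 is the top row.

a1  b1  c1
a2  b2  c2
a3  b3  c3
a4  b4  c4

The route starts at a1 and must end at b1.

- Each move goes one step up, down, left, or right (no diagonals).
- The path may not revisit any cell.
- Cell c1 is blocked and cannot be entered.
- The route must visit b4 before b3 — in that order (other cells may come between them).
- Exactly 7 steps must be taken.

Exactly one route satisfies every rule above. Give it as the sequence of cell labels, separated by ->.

a1 -> a2 -> a3 -> a4 -> b4 -> b3 -> b2 -> b1

The waypoints must appear in the order b4, b3, with no cell reused.
Route from a1: 3× down (reaching a4), right to b4, 3× up (reaching b1) — 7 moves in all.
Check: order respected (b4 at step 4, b3 at step 5); 7 moves as required.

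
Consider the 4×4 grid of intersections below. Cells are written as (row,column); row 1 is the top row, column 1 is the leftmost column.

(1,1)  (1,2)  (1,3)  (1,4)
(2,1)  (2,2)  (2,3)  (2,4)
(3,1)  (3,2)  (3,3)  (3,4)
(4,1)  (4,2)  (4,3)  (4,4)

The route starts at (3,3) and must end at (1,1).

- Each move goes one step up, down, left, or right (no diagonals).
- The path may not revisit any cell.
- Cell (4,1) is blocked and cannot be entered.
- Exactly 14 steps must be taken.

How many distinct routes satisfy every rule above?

4

Need simple routes of exactly 14 moves from (3,3) to (1,1) (Manhattan distance 4, so 5 moves are spent on a detour and 5 undoing it).
Enumerating: (3,3) (2,3) (1,3) (1,4) (2,4) (3,4) (4,4) (4,3) (4,2) (3,2) (3,1) (2,1) (2,2) (1,2) (1,1) | (3,3) (2,3) (2,2) (1,2) (1,3) (1,4) (2,4) (3,4) (4,4) (4,3) (4,2) (3,2) (3,1) (2,1) (1,1) | (3,3) (2,3) (2,2) (2,1) (3,1) (3,2) (4,2) (4,3) (4,4) (3,4) (2,4) (1,4) (1,3) (1,2) (1,1) | (3,3) (3,4) (4,4) (4,3) (4,2) (3,2) (3,1) (2,1) (2,2) (2,3) (2,4) (1,4) (1,3) (1,2) (1,1).
That gives 4 routes.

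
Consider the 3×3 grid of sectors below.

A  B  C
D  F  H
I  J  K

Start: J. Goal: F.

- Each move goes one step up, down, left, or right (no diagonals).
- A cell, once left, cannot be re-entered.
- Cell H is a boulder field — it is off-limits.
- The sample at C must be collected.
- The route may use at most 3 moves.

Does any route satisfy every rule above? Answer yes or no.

C must be visited but has only one open neighbour (B), and it is neither the start nor the goal — the route would have to enter and leave through B, re-entering it.

no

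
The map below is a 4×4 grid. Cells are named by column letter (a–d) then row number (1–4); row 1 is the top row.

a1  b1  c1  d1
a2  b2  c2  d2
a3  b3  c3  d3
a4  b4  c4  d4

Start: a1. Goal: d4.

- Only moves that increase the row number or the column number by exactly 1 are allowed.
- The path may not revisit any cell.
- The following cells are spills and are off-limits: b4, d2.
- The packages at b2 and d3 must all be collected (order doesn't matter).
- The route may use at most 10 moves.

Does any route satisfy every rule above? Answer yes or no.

One route that works: a1 → a2 → b2 → b3 → c3 → d3 → d4.

yes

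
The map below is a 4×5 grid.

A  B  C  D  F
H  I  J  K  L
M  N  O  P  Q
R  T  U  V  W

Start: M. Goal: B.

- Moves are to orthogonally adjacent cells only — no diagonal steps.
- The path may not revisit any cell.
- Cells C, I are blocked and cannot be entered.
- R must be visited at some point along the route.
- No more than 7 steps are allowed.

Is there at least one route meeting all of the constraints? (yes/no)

Every way from R onward to B runs back through M, which the route has already used — so it cannot be completed without a revisit.

no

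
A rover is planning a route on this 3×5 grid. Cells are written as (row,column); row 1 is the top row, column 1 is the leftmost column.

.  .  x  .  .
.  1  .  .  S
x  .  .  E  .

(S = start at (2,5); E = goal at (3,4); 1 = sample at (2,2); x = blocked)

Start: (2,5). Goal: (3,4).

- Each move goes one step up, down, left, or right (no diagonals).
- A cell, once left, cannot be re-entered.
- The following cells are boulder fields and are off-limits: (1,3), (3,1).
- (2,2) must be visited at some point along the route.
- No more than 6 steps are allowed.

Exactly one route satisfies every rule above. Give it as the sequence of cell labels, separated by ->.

Any route must reach (2,2) and still end at (3,4) within 6 moves, so the order of the required stops is forced.
Route from (2,5): 3× left (reaching (2,2)), down to (3,2), 2× right (reaching (3,4)) — 6 moves in all.
Check: all required cells visited; 6 ≤ 6 moves.

(2,5) -> (2,4) -> (2,3) -> (2,2) -> (3,2) -> (3,3) -> (3,4)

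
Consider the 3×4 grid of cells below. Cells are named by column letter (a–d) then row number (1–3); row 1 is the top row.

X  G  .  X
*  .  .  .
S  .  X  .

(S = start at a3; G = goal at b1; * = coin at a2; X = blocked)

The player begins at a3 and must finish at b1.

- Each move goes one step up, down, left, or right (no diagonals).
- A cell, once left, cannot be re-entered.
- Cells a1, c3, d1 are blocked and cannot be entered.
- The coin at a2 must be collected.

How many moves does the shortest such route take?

Any route passes through a2 somewhere between a3 and b1. Summing Manhattan distances along the two legs (a3 → a2 → b1) gives a lower bound of 1 + 2 = 3 moves.
A route of 3 moves achieves this: a3 → a2 → b2 → b1.
Since 3 matches the lower bound, it is optimal.

3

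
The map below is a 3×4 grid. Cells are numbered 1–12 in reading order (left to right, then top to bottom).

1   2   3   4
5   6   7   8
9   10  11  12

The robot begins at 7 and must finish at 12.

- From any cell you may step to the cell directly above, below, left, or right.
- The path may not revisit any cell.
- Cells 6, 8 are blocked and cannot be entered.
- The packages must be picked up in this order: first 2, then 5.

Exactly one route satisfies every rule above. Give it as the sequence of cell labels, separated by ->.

7 -> 3 -> 2 -> 1 -> 5 -> 9 -> 10 -> 11 -> 12

The waypoints must appear in the order 2, 5, with no cell reused.
Route from 7: up to 3, 2× left (reaching 1), 2× down (reaching 9), 3× right (reaching 12) — 8 moves in all.
Check: order respected (2 at step 2, 5 at step 4).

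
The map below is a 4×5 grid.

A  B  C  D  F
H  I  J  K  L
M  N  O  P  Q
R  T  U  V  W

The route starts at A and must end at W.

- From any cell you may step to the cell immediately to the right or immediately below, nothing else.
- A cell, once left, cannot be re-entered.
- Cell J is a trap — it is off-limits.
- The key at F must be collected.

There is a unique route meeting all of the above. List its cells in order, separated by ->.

Moves only go right or down, so the column and row indices never decrease.
Route from A: 4× right (reaching F), 3× down (reaching W) — 7 moves in all.
Check: all required cells visited.

A -> B -> C -> D -> F -> L -> Q -> W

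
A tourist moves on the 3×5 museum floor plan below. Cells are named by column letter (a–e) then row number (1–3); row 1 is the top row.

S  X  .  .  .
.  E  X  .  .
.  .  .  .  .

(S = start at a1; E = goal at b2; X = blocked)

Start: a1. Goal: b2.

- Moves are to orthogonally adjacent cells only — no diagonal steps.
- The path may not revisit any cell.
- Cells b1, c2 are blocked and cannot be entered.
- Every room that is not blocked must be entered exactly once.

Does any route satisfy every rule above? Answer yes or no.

no

Cell c1 has only one open neighbour but is neither the start nor the goal, so a Hamiltonian route would have to both enter and leave it through the same neighbour — impossible without revisiting.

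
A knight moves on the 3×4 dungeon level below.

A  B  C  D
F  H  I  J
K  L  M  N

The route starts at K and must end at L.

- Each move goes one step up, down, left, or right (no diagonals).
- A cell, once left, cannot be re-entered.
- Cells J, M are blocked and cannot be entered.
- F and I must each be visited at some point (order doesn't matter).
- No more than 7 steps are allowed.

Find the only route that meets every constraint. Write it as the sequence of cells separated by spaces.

K F A B C I H L

Any route must reach F and I and still end at L within 7 moves, so the order of the required stops is forced.
Route from K: 2× up (reaching A), 2× right (reaching C), down to I, left to H, down to L — 7 moves in all.
Check: all required cells visited; 7 ≤ 7 moves.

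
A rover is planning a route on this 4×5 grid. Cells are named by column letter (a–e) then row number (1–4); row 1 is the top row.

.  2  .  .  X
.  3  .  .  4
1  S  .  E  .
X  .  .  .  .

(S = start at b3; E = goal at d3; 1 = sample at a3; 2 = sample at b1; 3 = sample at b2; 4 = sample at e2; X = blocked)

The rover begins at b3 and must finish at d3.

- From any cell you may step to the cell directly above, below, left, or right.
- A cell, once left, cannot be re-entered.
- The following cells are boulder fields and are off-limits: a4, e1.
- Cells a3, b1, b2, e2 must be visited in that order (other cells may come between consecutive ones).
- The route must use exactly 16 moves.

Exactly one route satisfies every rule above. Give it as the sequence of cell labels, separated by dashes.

The waypoints must appear in the order a3, b1, b2, e2, with no cell reused.
Route from b3: left to a3, 2× up (reaching a1), right to b1, down to b2, right to c2, up to c1, right to d1, down to d2, right to e2, 2× down (reaching e4), 2× left (reaching c4), up to c3, right to d3 — 16 moves in all.
Check: order respected (1 at step 1, 2 at step 4, 3 at step 5, 4 at step 10); 16 moves as required.

b3 - a3 - a2 - a1 - b1 - b2 - c2 - c1 - d1 - d2 - e2 - e3 - e4 - d4 - c4 - c3 - d3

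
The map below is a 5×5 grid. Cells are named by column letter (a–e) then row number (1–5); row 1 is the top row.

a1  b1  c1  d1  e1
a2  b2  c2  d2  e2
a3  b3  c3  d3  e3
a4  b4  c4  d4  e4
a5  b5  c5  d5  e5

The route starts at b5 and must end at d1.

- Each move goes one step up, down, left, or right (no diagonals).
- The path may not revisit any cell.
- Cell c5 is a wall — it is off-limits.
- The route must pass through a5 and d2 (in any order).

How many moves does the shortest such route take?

8

Any route passes through a5 and d2 in some order between b5 and d1. Summing Manhattan distances along each leg and taking the cheapest ordering (b5 → a5 → d2 → d1) gives a lower bound of 1 + 6 + 1 = 8 moves.
A route of 8 moves achieves this: b5 → a5 → a4 → a3 → a2 → b2 → c2 → d2 → d1.
Since 8 matches the lower bound, it is optimal.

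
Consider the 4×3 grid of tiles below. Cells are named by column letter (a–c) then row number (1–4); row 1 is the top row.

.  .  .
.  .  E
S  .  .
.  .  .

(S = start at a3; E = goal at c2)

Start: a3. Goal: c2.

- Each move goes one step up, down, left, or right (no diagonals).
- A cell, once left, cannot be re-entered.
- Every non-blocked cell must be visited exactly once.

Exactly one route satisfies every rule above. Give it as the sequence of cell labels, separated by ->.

a3 -> a4 -> b4 -> c4 -> c3 -> b3 -> b2 -> a2 -> a1 -> b1 -> c1 -> c2

Need to visit all 12 open cells exactly once, starting at a3 and ending at c2.
Route from a3: down 1 to a4, right 2 to c4, up 1 to c3, left 1 to b3, up 1 to b2, left 1 to a2, up 1 to a1, right 2 to c1, down 1 to c2 — 11 moves in all.
Check: all 12 open cells covered.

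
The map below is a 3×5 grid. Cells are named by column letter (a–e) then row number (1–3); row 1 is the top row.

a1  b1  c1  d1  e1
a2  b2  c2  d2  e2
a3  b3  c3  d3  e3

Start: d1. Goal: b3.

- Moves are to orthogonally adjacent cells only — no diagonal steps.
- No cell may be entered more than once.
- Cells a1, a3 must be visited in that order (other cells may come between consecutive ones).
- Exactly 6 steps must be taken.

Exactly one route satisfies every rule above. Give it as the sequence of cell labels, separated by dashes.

The waypoints must appear in the order a1, a3, with no cell reused.
Route from d1: left 3 to a1, down 2 to a3, right 1 to b3 — 6 moves in all.
Check: order respected (a1 at step 3, a3 at step 5); 6 moves as required.

d1 - c1 - b1 - a1 - a2 - a3 - b3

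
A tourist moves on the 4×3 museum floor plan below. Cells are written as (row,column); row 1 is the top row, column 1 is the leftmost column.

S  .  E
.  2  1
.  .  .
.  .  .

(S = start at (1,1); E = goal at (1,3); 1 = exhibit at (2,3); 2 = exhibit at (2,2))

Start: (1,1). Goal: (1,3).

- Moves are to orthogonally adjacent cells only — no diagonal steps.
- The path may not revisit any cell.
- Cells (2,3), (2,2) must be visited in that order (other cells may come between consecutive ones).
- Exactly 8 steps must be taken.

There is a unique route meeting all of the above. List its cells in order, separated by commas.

(1,1), (2,1), (3,1), (3,2), (3,3), (2,3), (2,2), (1,2), (1,3)

The waypoints must appear in the order (2,3), (2,2), with no cell reused.
Route from (1,1): 2× down (reaching (3,1)), 2× right (reaching (3,3)), up to (2,3), left to (2,2), up to (1,2), right to (1,3) — 8 moves in all.
Check: order respected (1 at step 5, 2 at step 6); 8 moves as required.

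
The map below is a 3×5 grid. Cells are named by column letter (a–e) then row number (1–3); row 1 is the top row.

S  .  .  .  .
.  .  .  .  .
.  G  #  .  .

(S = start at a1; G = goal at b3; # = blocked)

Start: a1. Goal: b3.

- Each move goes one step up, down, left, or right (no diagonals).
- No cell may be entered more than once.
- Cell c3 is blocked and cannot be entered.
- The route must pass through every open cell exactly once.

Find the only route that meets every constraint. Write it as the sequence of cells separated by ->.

a1 -> b1 -> c1 -> d1 -> e1 -> e2 -> e3 -> d3 -> d2 -> c2 -> b2 -> a2 -> a3 -> b3

Need to visit all 14 open cells exactly once, starting at a1 and ending at b3.
Cell e3 has only two open neighbours (e2 and d3), so the path must pass straight through it: one of those is the cell it's entered from and the other is where it exits.
Route from a1: 4× right (reaching e1), 2× down (reaching e3), left to d3, up to d2, 3× left (reaching a2), down to a3, right to b3 — 13 moves in all.
Check: all 14 open cells covered.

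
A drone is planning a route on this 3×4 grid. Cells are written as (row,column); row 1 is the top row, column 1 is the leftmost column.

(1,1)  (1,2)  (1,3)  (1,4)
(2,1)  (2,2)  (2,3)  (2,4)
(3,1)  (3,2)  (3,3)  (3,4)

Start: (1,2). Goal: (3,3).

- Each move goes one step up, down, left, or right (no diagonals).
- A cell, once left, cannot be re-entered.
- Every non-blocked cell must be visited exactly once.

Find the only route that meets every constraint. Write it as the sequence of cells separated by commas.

Need to visit all 12 open cells exactly once, starting at (1,2) and ending at (3,3).
Route from (1,2): left to (1,1), 2× down (reaching (3,1)), right to (3,2), up to (2,2), right to (2,3), up to (1,3), right to (1,4), 2× down (reaching (3,4)), left to (3,3) — 11 moves in all.
Check: all 12 open cells covered.

(1,2), (1,1), (2,1), (3,1), (3,2), (2,2), (2,3), (1,3), (1,4), (2,4), (3,4), (3,3)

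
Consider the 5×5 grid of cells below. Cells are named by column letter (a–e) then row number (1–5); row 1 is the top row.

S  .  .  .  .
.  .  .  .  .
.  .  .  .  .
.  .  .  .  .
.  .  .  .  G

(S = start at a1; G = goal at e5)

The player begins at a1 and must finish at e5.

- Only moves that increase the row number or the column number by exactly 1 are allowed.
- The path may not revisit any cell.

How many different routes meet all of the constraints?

A right/down-only route from a1 to e5 makes exactly 4 down-moves and 4 right-moves in some order.
With no other constraints that would be C(8,4) = 70 routes.
That gives 70 routes.

70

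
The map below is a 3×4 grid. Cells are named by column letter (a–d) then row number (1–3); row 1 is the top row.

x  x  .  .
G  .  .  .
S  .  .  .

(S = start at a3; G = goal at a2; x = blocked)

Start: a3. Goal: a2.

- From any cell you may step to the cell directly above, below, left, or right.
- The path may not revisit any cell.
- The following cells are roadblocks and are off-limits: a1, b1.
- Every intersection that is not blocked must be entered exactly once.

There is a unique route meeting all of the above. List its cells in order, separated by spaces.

a3 b3 c3 d3 d2 d1 c1 c2 b2 a2

Need to visit all 10 open cells exactly once, starting at a3 and ending at a2.
Cell c1 has only two open neighbours (c2 and d1), so the path must pass straight through it: one of those is the cell it's entered from and the other is where it exits.
Route from a3: 3× right (reaching d3), 2× up (reaching d1), left to c1, down to c2, 2× left (reaching a2) — 9 moves in all.
Check: all 10 open cells covered.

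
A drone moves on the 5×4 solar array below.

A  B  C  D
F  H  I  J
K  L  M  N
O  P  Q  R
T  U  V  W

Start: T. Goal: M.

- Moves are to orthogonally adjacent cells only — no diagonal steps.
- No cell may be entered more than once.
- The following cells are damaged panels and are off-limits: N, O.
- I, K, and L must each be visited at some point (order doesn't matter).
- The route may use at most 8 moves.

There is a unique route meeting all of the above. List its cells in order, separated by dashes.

Any route must reach I, K, and L and still end at M within 8 moves, so the order of the required stops is forced.
Route from T: right 1 to U, up 2 to L, left 1 to K, up 1 to F, right 2 to I, down 1 to M — 8 moves in all.
Check: all required cells visited; 8 ≤ 8 moves.

T - U - P - L - K - F - H - I - M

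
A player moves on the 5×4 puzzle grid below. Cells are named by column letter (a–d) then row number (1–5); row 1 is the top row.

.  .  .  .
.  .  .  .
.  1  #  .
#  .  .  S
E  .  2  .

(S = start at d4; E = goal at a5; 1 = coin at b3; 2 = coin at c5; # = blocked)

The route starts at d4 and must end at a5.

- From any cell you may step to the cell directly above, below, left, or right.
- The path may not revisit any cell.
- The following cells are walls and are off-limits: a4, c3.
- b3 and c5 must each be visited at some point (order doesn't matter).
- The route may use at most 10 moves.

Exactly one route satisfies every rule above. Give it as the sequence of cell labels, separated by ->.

d4 -> d3 -> d2 -> c2 -> b2 -> b3 -> b4 -> c4 -> c5 -> b5 -> a5

Any route must reach b3 and c5 and still end at a5 within 10 moves, so the order of the required stops is forced.
Route from d4: up 2 to d2, left 2 to b2, down 2 to b4, right 1 to c4, down 1 to c5, left 2 to a5 — 10 moves in all.
Check: all required cells visited; 10 ≤ 10 moves.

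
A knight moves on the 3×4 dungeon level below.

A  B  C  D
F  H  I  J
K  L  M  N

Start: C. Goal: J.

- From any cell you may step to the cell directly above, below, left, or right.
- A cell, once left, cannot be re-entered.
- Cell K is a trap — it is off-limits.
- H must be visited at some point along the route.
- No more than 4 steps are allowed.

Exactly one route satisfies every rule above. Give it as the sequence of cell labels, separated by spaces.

C B H I J

The 4-move cap with required stops at H leaves no slack for detours.
Route from C: left 1 to B, down 1 to H, right 2 to J — 4 moves in all.
Check: all required cells visited; 4 ≤ 4 moves.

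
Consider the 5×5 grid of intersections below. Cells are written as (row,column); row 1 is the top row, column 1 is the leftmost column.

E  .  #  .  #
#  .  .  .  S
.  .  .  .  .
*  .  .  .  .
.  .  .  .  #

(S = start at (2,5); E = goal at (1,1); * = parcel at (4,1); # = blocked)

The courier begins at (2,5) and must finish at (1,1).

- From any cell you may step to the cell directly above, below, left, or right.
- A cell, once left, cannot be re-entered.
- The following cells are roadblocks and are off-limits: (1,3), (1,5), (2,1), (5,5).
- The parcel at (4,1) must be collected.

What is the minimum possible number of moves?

11

Any route passes through (4,1) somewhere between (2,5) and (1,1). Summing Manhattan distances along the two legs ((2,5) → (4,1) → (1,1)) gives a lower bound of 6 + 3 = 9 moves.
That bound ignores the blocked cells. Measuring each leg by the fewest moves that actually steer around them ((2,5)→(4,1): 6; (4,1)→(1,1): 5) raises the lower bound to 11.
A route of 11 moves exists: (2,5) → (3,5) → (4,5) → (4,4) → (4,3) → (4,2) → (4,1) → (3,1) → (3,2) → (2,2) → (1,2) → (1,1).
Since 11 matches that lower bound, it is optimal.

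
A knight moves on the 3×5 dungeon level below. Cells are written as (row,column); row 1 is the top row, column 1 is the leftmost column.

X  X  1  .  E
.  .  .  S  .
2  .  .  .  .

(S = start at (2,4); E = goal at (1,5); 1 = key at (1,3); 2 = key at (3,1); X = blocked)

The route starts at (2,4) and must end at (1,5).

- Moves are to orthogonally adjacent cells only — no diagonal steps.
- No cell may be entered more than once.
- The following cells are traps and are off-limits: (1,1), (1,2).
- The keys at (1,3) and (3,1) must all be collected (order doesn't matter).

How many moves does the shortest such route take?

10

Any route passes through (1,3) and (3,1) in some order between (2,4) and (1,5). Summing Manhattan distances along each leg and taking the cheapest ordering ((2,4) → (3,1) → (1,3) → (1,5)) gives a lower bound of 4 + 4 + 2 = 10 moves.
A route of 10 moves achieves this: (2,4) → (3,4) → (3,3) → (3,2) → (3,1) → (2,1) → (2,2) → (2,3) → (1,3) → (1,4) → (1,5).
Since 10 matches the lower bound, it is optimal.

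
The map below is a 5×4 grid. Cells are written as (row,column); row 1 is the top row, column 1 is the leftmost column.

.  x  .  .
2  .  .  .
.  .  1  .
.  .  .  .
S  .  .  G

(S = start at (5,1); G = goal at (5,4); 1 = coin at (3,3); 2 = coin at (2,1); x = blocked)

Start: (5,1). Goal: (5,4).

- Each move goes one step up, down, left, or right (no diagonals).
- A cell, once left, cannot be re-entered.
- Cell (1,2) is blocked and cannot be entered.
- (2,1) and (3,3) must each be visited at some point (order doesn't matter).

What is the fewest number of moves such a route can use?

9

Any route passes through (2,1) and (3,3) in some order between (5,1) and (5,4). Summing Manhattan distances along each leg and taking the cheapest ordering ((5,1) → (2,1) → (3,3) → (5,4)) gives a lower bound of 3 + 3 + 3 = 9 moves.
A route of 9 moves achieves this: (5,1) → (4,1) → (3,1) → (2,1) → (2,2) → (3,2) → (3,3) → (4,3) → (5,3) → (5,4).
Since 9 matches the lower bound, it is optimal.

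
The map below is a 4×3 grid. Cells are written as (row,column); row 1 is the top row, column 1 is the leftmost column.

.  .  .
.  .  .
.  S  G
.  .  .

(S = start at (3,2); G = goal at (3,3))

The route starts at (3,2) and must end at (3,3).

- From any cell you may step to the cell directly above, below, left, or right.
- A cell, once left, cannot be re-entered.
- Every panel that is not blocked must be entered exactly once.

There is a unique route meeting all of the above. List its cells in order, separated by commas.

(3,2), (2,2), (2,3), (1,3), (1,2), (1,1), (2,1), (3,1), (4,1), (4,2), (4,3), (3,3)

Need to visit all 12 open cells exactly once, starting at (3,2) and ending at (3,3).
Cell (1,1) has only two open neighbours ((2,1) and (1,2)), so the path must pass straight through it: one of those is the cell it's entered from and the other is where it exits.
Route from (3,2): up 1 to (2,2), right 1 to (2,3), up 1 to (1,3), left 2 to (1,1), down 3 to (4,1), right 2 to (4,3), up 1 to (3,3) — 11 moves in all.
Check: all 12 open cells covered.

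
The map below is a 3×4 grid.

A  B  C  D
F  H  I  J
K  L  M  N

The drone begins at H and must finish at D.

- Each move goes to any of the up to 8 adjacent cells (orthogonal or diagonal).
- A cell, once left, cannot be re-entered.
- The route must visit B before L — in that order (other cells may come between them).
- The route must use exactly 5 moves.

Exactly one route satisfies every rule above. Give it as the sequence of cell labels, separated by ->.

The waypoints must appear in the order B, L, with no cell reused.
Route from H: up 1 to B, down-left 1 to F, down-right 1 to L, up-right 2 to D — 5 moves in all.
Check: order respected (B at step 1, L at step 3); 5 moves as required.

H -> B -> F -> L -> I -> D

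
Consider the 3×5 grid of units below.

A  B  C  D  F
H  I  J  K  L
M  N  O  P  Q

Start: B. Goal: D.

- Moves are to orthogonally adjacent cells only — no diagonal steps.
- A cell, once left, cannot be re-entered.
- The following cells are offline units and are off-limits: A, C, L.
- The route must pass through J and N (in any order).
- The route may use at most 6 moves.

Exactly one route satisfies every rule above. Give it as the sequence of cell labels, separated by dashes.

B - I - N - O - J - K - D

The budget equals the shortest possible length, so every move has to be on a shortest route through the required cells.
Route from B: down 2 to N, right 1 to O, up 1 to J, right 1 to K, up 1 to D — 6 moves in all.
Check: all required cells visited; 6 ≤ 6 moves.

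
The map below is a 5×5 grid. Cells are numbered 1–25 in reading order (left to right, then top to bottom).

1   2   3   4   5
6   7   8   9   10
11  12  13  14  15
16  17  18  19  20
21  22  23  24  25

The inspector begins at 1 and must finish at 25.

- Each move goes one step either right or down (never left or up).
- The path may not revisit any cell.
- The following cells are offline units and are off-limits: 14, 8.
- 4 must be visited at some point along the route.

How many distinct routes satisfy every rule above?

A right/down-only route from 1 to 25 makes exactly 4 down-moves and 4 right-moves in some order.
With no other constraints that would be C(8,4) = 70 routes.
Split at 4 and multiply the segment counts (each segment already excludes blocked cells): 1→4: 1; 4→25: 2; product = 2.
That gives 2 routes.

2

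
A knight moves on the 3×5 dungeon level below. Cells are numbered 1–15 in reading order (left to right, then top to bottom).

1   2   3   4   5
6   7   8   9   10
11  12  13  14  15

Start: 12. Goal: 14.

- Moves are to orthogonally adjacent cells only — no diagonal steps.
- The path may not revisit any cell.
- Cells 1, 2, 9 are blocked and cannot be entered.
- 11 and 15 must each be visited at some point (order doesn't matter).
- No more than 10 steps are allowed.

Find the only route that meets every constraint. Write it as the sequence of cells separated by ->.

12 -> 11 -> 6 -> 7 -> 8 -> 3 -> 4 -> 5 -> 10 -> 15 -> 14

Any route must reach 11 and 15 and still end at 14 within 10 moves, so the order of the required stops is forced.
Route from 12: left to 11, up to 6, 2× right (reaching 8), up to 3, 2× right (reaching 5), 2× down (reaching 15), left to 14 — 10 moves in all.
Check: all required cells visited; 10 ≤ 10 moves.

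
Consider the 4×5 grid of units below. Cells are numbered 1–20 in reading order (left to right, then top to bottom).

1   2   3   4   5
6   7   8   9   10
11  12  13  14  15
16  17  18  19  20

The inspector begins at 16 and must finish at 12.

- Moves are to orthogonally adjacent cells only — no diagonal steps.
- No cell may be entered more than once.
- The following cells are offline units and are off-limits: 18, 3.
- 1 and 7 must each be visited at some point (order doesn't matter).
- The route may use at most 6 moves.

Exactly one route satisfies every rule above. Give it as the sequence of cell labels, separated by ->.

The budget equals the shortest possible length, so every move has to be on a shortest route through the required cells.
Route from 16: 3× up (reaching 1), right to 2, 2× down (reaching 12) — 6 moves in all.
Check: all required cells visited; 6 ≤ 6 moves.

16 -> 11 -> 6 -> 1 -> 2 -> 7 -> 12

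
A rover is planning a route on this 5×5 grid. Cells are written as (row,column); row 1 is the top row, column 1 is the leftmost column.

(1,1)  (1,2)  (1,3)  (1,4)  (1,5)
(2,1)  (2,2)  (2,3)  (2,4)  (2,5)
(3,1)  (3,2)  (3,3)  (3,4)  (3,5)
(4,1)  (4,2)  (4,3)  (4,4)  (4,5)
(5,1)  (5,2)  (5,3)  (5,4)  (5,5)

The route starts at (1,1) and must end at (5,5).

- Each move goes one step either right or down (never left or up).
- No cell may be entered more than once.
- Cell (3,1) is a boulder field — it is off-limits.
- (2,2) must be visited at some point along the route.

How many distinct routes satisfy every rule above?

A right/down-only route from (1,1) to (5,5) makes exactly 4 down-moves and 4 right-moves in some order.
With no other constraints that would be C(8,4) = 70 routes.
Split at (2,2) and multiply the segment counts (each segment already excludes blocked cells): (1,1)→(2,2): 2; (2,2)→(5,5): 20; product = 40.
That gives 40 routes.

40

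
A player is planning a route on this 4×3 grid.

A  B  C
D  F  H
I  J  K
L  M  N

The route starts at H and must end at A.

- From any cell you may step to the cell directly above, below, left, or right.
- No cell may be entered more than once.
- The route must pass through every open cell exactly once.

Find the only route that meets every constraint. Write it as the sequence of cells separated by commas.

Need to visit all 12 open cells exactly once, starting at H and ending at A.
Cell N has only two open neighbours (K and M), so the path must pass straight through it: one of those is the cell it's entered from and the other is where it exits.
Route from H: up to C, left to B, 2× down (reaching J), right to K, down to N, 2× left (reaching L), 3× up (reaching A) — 11 moves in all.
Check: all 12 open cells covered.

H, C, B, F, J, K, N, M, L, I, D, A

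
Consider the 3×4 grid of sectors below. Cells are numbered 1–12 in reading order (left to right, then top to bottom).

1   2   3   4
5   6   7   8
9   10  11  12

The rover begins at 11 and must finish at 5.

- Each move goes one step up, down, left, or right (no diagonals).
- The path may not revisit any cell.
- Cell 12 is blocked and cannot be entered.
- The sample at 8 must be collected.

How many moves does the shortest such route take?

7

Any route passes through 8 somewhere between 11 and 5. Summing Manhattan distances along the two legs (11 → 8 → 5) gives a lower bound of 2 + 3 = 5 moves.
The shortest route satisfying every rule uses 7 moves: 11 → 7 → 8 → 4 → 3 → 2 → 6 → 5.
The no-revisit rule (legs can't share cells) pushes the minimum above the 5-move bound; an exhaustive check rules out every length from 5 to 6, leaving 7 as the minimum.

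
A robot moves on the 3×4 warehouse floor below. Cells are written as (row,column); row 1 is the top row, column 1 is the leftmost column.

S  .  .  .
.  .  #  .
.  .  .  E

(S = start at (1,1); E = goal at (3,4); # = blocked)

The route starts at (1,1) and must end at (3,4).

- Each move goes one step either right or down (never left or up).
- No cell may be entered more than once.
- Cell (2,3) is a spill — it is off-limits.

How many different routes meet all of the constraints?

A right/down-only route from (1,1) to (3,4) makes exactly 2 down-moves and 3 right-moves in some order.
With no other constraints that would be C(5,2) = 10 routes.
Subtract routes through each blocked cell (inclusion–exclusion for overlaps): − through (2,3): 6 → 4.
That gives 4 routes.

4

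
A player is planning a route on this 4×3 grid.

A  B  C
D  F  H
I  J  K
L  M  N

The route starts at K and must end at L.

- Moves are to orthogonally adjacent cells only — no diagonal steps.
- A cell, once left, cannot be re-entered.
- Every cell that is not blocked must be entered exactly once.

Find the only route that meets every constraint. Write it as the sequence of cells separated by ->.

Need to visit all 12 open cells exactly once, starting at K and ending at L.
Cell A has only two open neighbours (D and B), so the path must pass straight through it: one of those is the cell it's entered from and the other is where it exits.
Route from K: down to N, left to M, 2× up (reaching F), right to H, up to C, 2× left (reaching A), 3× down (reaching L) — 11 moves in all.
Check: all 12 open cells covered.

K -> N -> M -> J -> F -> H -> C -> B -> A -> D -> I -> L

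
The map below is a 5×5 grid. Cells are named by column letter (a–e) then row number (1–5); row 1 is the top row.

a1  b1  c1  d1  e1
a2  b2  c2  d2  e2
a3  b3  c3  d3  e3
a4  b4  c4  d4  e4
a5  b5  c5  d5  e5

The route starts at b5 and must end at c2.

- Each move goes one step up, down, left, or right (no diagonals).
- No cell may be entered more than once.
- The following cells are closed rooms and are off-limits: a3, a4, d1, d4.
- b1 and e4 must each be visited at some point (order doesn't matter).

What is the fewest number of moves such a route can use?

Any route passes through b1 and e4 in some order between b5 and c2. Summing Manhattan distances along each leg and taking the cheapest ordering (b5 → e4 → b1 → c2) gives a lower bound of 4 + 6 + 2 = 12 moves.
A route of 12 moves achieves this: b5 → c5 → d5 → e5 → e4 → e3 → d3 → c3 → b3 → b2 → b1 → c1 → c2.
Since 12 matches the lower bound, it is optimal.

12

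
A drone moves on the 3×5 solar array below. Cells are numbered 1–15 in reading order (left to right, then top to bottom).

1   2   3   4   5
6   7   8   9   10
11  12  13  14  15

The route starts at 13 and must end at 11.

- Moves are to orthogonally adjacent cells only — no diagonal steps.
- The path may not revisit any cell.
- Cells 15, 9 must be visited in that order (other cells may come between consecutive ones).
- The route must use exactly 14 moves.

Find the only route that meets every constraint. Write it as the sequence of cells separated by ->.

The waypoints must appear in the order 15, 9, with no cell reused.
Route from 13: 2× right (reaching 15), 2× up (reaching 5), left to 4, down to 9, left to 8, up to 3, 2× left (reaching 1), down to 6, right to 7, down to 12, left to 11 — 14 moves in all.
Check: order respected (15 at step 2, 9 at step 6); 14 moves as required.

13 -> 14 -> 15 -> 10 -> 5 -> 4 -> 9 -> 8 -> 3 -> 2 -> 1 -> 6 -> 7 -> 12 -> 11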